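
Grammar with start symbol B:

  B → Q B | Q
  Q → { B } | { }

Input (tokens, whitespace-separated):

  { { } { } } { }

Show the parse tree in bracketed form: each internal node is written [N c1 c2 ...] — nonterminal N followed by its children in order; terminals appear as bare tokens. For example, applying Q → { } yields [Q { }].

[B [Q { [B [Q { }] [B [Q { }]]] }] [B [Q { }]]]

B
Q B
{ B } B
{ Q B } B
{ { } B } B
{ { } Q } B
{ { } { } } B
{ { } { } } Q
{ { } { } } { }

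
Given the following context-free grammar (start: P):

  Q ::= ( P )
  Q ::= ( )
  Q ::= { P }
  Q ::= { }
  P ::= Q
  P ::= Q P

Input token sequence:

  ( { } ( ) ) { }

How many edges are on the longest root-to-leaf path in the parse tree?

5

[P [Q ( [P [Q { }] [P [Q ( )]]] )] [P [Q { }]]]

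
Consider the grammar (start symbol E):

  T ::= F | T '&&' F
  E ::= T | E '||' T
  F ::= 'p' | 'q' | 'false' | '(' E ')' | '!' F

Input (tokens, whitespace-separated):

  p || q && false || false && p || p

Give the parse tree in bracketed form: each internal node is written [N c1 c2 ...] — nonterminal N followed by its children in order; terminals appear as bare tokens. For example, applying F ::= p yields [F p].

[E [E [E [E [T [F p]]] || [T [T [F q]] && [F false]]] || [T [T [F false]] && [F p]]] || [T [F p]]]

E
E || T
E || T || T
E || T || T || T
T || T || T || T
F || T || T || T
p || T || T || T
p || T && F || T || T
p || F && F || T || T
p || q && F || T || T
p || q && false || T || T
p || q && false || T && F || T
p || q && false || F && F || T
p || q && false || false && F || T
p || q && false || false && p || T
p || q && false || false && p || F
p || q && false || false && p || p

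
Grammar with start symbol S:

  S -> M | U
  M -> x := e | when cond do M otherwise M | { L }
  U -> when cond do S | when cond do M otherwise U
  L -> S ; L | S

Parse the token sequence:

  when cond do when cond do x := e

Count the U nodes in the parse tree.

[S [U when cond do [S [U when cond do [S [M x := e]]]]]]

2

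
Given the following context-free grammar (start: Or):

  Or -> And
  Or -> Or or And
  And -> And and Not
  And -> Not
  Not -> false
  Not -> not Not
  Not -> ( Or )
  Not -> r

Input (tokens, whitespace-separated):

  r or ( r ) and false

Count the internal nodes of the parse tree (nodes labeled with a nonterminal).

[Or [Or [And [Not r]]] or [And [And [Not ( [Or [And [Not r]]] )]] and [Not false]]]

11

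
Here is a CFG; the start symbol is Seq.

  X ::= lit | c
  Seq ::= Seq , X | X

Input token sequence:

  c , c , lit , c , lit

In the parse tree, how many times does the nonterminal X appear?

5

[Seq [Seq [Seq [Seq [Seq [X c]] , [X c]] , [X lit]] , [X c]] , [X lit]]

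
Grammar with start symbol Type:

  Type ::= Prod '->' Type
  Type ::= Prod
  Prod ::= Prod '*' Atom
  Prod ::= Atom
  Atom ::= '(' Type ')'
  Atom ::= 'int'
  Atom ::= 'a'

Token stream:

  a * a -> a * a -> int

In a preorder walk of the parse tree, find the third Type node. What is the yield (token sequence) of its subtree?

int

[Type [Prod [Prod [Atom a]] * [Atom a]] -> [Type [Prod [Prod [Atom a]] * [Atom a]] -> [Type [Prod [Atom int]]]]]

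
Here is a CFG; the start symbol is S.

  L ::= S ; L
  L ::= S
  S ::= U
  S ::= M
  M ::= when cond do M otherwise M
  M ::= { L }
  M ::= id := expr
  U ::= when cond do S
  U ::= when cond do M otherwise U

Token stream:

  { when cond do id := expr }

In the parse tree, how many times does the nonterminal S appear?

3

[S [M { [L [S [U when cond do [S [M id := expr]]]]] }]]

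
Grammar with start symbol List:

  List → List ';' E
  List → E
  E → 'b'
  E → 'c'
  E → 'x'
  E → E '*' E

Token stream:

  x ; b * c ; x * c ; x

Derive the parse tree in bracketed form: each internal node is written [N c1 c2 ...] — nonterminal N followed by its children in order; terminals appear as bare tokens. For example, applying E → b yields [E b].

[List [List [List [List [E x]] ; [E [E b] * [E c]]] ; [E [E x] * [E c]]] ; [E x]]

List
List ; E
List ; E ; E
List ; E ; E ; E
E ; E ; E ; E
x ; E ; E ; E
x ; E * E ; E ; E
x ; b * E ; E ; E
x ; b * c ; E ; E
x ; b * c ; E * E ; E
x ; b * c ; x * E ; E
x ; b * c ; x * c ; E
x ; b * c ; x * c ; x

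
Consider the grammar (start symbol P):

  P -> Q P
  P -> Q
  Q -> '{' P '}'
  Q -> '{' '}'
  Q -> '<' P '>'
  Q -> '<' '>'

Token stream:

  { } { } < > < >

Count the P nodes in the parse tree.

[P [Q { }] [P [Q { }] [P [Q < >] [P [Q < >]]]]]

4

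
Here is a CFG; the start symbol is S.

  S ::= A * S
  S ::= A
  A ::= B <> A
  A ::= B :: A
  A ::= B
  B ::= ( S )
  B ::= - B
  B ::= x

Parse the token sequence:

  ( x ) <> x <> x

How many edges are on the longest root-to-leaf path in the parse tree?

6

[S [A [B ( [S [A [B x]]] )] <> [A [B x] <> [A [B x]]]]]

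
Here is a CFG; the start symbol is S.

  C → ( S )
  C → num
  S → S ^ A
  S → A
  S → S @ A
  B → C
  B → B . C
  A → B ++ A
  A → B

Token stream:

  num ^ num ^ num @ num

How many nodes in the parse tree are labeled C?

[S [S [S [S [A [B [C num]]]] ^ [A [B [C num]]]] ^ [A [B [C num]]]] @ [A [B [C num]]]]

4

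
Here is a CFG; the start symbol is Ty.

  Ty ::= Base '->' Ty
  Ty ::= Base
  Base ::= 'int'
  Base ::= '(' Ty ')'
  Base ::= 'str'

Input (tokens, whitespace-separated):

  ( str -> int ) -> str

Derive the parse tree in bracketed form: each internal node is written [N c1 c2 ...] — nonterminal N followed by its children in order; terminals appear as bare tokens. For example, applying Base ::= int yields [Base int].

[Ty [Base ( [Ty [Base str] -> [Ty [Base int]]] )] -> [Ty [Base str]]]

Ty
Base -> Ty
( Ty ) -> Ty
( Base -> Ty ) -> Ty
( str -> Ty ) -> Ty
( str -> Base ) -> Ty
( str -> int ) -> Ty
( str -> int ) -> Base
( str -> int ) -> str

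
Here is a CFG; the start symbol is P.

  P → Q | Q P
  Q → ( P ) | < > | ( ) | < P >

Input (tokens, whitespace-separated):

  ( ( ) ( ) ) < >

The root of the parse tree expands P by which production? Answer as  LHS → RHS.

[P [Q ( [P [Q ( )] [P [Q ( )]]] )] [P [Q < >]]]

P → Q P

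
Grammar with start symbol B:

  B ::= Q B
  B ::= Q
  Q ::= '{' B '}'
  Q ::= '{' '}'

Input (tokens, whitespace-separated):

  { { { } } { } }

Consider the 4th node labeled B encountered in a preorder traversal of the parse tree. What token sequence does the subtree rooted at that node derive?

{ }

[B [Q { [B [Q { [B [Q { }]] }] [B [Q { }]]] }]]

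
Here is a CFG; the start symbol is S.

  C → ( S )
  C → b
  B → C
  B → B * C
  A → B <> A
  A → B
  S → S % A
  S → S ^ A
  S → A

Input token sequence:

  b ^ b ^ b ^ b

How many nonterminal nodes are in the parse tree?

16

[S [S [S [S [A [B [C b]]]] ^ [A [B [C b]]]] ^ [A [B [C b]]]] ^ [A [B [C b]]]]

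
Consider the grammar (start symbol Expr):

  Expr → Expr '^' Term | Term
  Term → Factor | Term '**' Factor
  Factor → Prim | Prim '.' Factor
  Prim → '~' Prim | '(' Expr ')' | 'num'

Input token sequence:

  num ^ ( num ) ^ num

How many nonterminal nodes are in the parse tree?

16

[Expr [Expr [Expr [Term [Factor [Prim num]]]] ^ [Term [Factor [Prim ( [Expr [Term [Factor [Prim num]]]] )]]]] ^ [Term [Factor [Prim num]]]]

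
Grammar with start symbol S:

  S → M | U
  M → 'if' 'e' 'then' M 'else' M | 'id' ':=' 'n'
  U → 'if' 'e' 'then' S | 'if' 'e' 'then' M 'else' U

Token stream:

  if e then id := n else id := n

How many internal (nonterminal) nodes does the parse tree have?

[S [M if e then [M id := n] else [M id := n]]]

4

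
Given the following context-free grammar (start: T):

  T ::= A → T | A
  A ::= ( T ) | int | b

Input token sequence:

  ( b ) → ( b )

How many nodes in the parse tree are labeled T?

[T [A ( [T [A b]] )] → [T [A ( [T [A b]] )]]]

4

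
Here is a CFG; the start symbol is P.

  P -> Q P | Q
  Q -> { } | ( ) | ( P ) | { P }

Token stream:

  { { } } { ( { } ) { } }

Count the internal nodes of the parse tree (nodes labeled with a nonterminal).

[P [Q { [P [Q { }]] }] [P [Q { [P [Q ( [P [Q { }]] )] [P [Q { }]]] }]]]

12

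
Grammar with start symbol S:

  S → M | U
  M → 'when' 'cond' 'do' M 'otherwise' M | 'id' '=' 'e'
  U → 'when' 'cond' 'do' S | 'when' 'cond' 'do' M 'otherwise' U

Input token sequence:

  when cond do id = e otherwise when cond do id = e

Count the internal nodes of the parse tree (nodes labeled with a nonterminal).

[S [U when cond do [M id = e] otherwise [U when cond do [S [M id = e]]]]]

6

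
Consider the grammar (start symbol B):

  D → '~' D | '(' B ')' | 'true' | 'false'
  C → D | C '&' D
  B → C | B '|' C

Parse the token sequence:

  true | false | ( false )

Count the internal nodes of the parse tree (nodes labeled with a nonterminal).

12

[B [B [B [C [D true]]] | [C [D false]]] | [C [D ( [B [C [D false]]] )]]]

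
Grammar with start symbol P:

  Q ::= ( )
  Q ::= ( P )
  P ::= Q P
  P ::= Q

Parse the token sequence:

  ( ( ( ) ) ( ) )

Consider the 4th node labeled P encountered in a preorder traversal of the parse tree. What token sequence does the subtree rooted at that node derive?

( )

[P [Q ( [P [Q ( [P [Q ( )]] )] [P [Q ( )]]] )]]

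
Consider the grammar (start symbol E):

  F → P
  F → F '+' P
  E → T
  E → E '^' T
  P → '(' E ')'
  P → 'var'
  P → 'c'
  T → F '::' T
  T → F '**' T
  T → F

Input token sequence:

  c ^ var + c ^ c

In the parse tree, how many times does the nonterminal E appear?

[E [E [E [T [F [P c]]]] ^ [T [F [F [P var]] + [P c]]]] ^ [T [F [P c]]]]

3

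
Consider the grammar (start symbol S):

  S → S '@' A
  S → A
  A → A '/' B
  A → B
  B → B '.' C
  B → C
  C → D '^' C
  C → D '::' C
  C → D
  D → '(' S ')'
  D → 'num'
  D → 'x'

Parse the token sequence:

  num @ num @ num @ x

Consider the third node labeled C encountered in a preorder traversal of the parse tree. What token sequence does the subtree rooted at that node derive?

[S [S [S [S [A [B [C [D num]]]]] @ [A [B [C [D num]]]]] @ [A [B [C [D num]]]]] @ [A [B [C [D x]]]]]

num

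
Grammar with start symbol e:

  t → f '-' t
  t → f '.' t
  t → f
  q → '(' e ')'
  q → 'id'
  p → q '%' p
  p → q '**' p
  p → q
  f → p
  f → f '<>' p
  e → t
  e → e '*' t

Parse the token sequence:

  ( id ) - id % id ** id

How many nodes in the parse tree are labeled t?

3

[e [t [f [p [q ( [e [t [f [p [q id]]]]] )]]] - [t [f [p [q id] % [p [q id] ** [p [q id]]]]]]]]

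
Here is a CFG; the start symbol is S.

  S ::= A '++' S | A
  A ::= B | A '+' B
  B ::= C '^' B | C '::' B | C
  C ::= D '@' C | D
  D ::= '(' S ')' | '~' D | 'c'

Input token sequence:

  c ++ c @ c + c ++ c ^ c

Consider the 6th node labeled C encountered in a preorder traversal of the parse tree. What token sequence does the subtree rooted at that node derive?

c

[S [A [B [C [D c]]]] ++ [S [A [A [B [C [D c] @ [C [D c]]]]] + [B [C [D c]]]] ++ [S [A [B [C [D c]] ^ [B [C [D c]]]]]]]]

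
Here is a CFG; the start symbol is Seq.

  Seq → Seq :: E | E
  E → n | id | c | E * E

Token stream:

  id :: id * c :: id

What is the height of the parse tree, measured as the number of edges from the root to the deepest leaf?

[Seq [Seq [Seq [E id]] :: [E [E id] * [E c]]] :: [E id]]

4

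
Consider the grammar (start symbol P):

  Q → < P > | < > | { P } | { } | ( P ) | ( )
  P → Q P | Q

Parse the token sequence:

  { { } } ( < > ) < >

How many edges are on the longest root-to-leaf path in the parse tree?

[P [Q { [P [Q { }]] }] [P [Q ( [P [Q < >]] )] [P [Q < >]]]]

5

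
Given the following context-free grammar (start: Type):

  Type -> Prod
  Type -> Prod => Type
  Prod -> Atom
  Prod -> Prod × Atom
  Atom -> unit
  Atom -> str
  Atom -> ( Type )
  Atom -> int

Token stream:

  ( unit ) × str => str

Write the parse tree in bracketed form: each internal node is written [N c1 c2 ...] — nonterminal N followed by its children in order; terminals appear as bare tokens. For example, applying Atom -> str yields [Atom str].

Type
Prod => Type
Prod × Atom => Type
Atom × Atom => Type
( Type ) × Atom => Type
( Prod ) × Atom => Type
( Atom ) × Atom => Type
( unit ) × Atom => Type
( unit ) × str => Type
( unit ) × str => Prod
( unit ) × str => Atom
( unit ) × str => str

[Type [Prod [Prod [Atom ( [Type [Prod [Atom unit]]] )]] × [Atom str]] => [Type [Prod [Atom str]]]]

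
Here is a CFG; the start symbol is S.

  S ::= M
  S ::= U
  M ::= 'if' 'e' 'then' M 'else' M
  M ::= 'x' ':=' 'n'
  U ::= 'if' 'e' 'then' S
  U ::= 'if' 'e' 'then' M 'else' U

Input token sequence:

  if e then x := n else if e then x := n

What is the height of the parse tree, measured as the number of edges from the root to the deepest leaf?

[S [U if e then [M x := n] else [U if e then [S [M x := n]]]]]

5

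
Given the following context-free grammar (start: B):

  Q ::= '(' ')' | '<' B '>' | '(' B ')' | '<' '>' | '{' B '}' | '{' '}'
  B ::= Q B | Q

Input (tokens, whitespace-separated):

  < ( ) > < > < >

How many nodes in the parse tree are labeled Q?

4

[B [Q < [B [Q ( )]] >] [B [Q < >] [B [Q < >]]]]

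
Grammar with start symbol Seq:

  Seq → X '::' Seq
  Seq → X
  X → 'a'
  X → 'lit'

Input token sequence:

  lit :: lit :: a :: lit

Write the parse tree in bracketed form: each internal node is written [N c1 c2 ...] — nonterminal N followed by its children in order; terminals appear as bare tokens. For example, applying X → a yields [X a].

[Seq [X lit] :: [Seq [X lit] :: [Seq [X a] :: [Seq [X lit]]]]]

Seq
X :: Seq
lit :: Seq
lit :: X :: Seq
lit :: lit :: Seq
lit :: lit :: X :: Seq
lit :: lit :: a :: Seq
lit :: lit :: a :: X
lit :: lit :: a :: lit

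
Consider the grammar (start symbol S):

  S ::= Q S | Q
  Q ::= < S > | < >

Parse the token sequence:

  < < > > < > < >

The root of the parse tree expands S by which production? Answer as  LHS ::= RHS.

S ::= Q S

[S [Q < [S [Q < >]] >] [S [Q < >] [S [Q < >]]]]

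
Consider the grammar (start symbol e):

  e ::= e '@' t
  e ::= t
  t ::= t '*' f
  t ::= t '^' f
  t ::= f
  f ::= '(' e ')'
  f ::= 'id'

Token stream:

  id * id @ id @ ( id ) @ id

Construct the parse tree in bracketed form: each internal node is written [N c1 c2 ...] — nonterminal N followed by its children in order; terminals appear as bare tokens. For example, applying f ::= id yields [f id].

e
e @ t
e @ t @ t
e @ t @ t @ t
t @ t @ t @ t
t * f @ t @ t @ t
f * f @ t @ t @ t
id * f @ t @ t @ t
id * id @ t @ t @ t
id * id @ f @ t @ t
id * id @ id @ t @ t
id * id @ id @ f @ t
id * id @ id @ ( e ) @ t
id * id @ id @ ( t ) @ t
id * id @ id @ ( f ) @ t
id * id @ id @ ( id ) @ t
id * id @ id @ ( id ) @ f
id * id @ id @ ( id ) @ id

[e [e [e [e [t [t [f id]] * [f id]]] @ [t [f id]]] @ [t [f ( [e [t [f id]]] )]]] @ [t [f id]]]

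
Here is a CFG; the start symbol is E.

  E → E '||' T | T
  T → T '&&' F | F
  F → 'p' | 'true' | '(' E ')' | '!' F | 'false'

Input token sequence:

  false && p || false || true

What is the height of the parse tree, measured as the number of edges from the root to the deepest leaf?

[E [E [E [T [T [F false]] && [F p]]] || [T [F false]]] || [T [F true]]]

6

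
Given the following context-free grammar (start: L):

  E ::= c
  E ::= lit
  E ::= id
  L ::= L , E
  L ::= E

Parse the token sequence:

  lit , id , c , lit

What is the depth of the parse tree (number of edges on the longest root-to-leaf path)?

[L [L [L [L [E lit]] , [E id]] , [E c]] , [E lit]]

5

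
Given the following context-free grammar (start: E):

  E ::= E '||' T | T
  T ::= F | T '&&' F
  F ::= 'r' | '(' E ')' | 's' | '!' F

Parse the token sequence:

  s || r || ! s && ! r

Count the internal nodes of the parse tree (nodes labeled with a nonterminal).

13

[E [E [E [T [F s]]] || [T [F r]]] || [T [T [F ! [F s]]] && [F ! [F r]]]]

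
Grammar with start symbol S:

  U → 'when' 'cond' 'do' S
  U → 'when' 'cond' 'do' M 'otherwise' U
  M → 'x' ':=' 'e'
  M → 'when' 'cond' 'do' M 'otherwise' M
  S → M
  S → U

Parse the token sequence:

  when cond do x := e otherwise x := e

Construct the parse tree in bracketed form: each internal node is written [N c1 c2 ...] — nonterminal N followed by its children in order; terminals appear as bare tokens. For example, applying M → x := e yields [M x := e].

[S [M when cond do [M x := e] otherwise [M x := e]]]

S
M
when cond do M otherwise M
when cond do x := e otherwise M
when cond do x := e otherwise x := e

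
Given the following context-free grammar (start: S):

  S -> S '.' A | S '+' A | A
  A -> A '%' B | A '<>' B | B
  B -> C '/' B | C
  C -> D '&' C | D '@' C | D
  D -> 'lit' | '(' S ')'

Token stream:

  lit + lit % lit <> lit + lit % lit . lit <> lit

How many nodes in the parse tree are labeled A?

[S [S [S [S [A [B [C [D lit]]]]] + [A [A [A [B [C [D lit]]]] % [B [C [D lit]]]] <> [B [C [D lit]]]]] + [A [A [B [C [D lit]]]] % [B [C [D lit]]]]] . [A [A [B [C [D lit]]]] <> [B [C [D lit]]]]]

8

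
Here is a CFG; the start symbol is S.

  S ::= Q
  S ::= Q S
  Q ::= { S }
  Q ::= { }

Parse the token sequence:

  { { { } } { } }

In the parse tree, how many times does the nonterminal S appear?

[S [Q { [S [Q { [S [Q { }]] }] [S [Q { }]]] }]]

4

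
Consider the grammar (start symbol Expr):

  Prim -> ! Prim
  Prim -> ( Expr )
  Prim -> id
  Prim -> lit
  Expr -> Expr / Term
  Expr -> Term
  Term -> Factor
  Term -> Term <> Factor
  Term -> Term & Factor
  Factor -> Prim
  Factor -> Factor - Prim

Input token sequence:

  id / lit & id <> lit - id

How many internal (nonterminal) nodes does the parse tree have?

16

[Expr [Expr [Term [Factor [Prim id]]]] / [Term [Term [Term [Factor [Prim lit]]] & [Factor [Prim id]]] <> [Factor [Factor [Prim lit]] - [Prim id]]]]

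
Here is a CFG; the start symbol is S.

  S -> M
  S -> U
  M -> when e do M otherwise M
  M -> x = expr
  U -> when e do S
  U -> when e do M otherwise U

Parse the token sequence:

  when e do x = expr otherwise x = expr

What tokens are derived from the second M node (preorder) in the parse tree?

x = expr

[S [M when e do [M x = expr] otherwise [M x = expr]]]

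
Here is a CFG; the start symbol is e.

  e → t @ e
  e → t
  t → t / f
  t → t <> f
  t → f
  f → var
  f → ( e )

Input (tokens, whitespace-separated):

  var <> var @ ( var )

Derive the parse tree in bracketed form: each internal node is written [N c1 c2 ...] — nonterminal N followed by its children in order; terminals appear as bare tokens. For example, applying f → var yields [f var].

e
t @ e
t <> f @ e
f <> f @ e
var <> f @ e
var <> var @ e
var <> var @ t
var <> var @ f
var <> var @ ( e )
var <> var @ ( t )
var <> var @ ( f )
var <> var @ ( var )

[e [t [t [f var]] <> [f var]] @ [e [t [f ( [e [t [f var]]] )]]]]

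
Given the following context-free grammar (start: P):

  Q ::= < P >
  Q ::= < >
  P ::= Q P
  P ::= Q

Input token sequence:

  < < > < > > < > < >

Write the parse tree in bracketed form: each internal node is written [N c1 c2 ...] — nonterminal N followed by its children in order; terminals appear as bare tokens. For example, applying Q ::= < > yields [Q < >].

P
Q P
< P > P
< Q P > P
< < > P > P
< < > Q > P
< < > < > > P
< < > < > > Q P
< < > < > > < > P
< < > < > > < > Q
< < > < > > < > < >

[P [Q < [P [Q < >] [P [Q < >]]] >] [P [Q < >] [P [Q < >]]]]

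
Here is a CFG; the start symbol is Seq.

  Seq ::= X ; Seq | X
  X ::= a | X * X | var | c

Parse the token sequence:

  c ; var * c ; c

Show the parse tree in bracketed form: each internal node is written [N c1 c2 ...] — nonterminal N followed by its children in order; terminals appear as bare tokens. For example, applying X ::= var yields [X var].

Seq
X ; Seq
c ; Seq
c ; X ; Seq
c ; X * X ; Seq
c ; var * X ; Seq
c ; var * c ; Seq
c ; var * c ; X
c ; var * c ; c

[Seq [X c] ; [Seq [X [X var] * [X c]] ; [Seq [X c]]]]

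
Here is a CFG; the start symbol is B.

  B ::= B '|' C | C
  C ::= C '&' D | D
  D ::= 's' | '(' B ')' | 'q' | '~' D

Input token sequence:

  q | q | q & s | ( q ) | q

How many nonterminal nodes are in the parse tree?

20

[B [B [B [B [B [C [D q]]] | [C [D q]]] | [C [C [D q]] & [D s]]] | [C [D ( [B [C [D q]]] )]]] | [C [D q]]]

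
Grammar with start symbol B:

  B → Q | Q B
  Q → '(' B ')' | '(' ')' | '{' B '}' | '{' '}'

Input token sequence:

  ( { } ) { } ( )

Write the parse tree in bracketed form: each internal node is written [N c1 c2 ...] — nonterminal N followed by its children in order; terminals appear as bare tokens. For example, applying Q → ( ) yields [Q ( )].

B
Q B
( B ) B
( Q ) B
( { } ) B
( { } ) Q B
( { } ) { } B
( { } ) { } Q
( { } ) { } ( )

[B [Q ( [B [Q { }]] )] [B [Q { }] [B [Q ( )]]]]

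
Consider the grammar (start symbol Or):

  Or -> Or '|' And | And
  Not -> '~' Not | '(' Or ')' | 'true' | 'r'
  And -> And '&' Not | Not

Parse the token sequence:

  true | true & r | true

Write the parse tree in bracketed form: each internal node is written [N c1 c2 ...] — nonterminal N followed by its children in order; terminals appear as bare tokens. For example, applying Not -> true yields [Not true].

Or
Or | And
Or | And | And
And | And | And
Not | And | And
true | And | And
true | And & Not | And
true | Not & Not | And
true | true & Not | And
true | true & r | And
true | true & r | Not
true | true & r | true

[Or [Or [Or [And [Not true]]] | [And [And [Not true]] & [Not r]]] | [And [Not true]]]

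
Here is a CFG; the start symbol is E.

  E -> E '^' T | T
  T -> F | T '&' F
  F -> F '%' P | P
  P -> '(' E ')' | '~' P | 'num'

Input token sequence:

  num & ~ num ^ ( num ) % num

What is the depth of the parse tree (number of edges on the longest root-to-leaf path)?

[E [E [T [T [F [P num]]] & [F [P ~ [P num]]]]] ^ [T [F [F [P ( [E [T [F [P num]]]] )]] % [P num]]]]

9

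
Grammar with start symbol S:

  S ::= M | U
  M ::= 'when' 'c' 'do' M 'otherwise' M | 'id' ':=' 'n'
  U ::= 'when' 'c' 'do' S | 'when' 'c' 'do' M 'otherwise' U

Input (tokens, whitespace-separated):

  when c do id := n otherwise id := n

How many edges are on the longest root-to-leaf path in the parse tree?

[S [M when c do [M id := n] otherwise [M id := n]]]

3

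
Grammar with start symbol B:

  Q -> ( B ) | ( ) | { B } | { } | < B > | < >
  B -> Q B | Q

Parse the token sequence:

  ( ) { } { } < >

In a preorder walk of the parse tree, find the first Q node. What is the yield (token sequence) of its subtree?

( )

[B [Q ( )] [B [Q { }] [B [Q { }] [B [Q < >]]]]]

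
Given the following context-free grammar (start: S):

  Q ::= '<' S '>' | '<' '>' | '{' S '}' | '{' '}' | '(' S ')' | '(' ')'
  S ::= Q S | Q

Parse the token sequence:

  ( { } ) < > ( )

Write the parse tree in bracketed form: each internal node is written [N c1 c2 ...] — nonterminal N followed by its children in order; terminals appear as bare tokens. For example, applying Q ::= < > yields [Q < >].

[S [Q ( [S [Q { }]] )] [S [Q < >] [S [Q ( )]]]]

S
Q S
( S ) S
( Q ) S
( { } ) S
( { } ) Q S
( { } ) < > S
( { } ) < > Q
( { } ) < > ( )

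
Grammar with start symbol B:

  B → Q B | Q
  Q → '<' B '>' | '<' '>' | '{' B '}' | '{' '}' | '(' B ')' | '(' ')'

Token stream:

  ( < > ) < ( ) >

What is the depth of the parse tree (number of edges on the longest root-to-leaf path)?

5

[B [Q ( [B [Q < >]] )] [B [Q < [B [Q ( )]] >]]]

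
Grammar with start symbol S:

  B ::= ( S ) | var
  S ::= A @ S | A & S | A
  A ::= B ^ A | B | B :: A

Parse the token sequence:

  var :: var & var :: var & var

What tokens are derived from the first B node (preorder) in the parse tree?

var

[S [A [B var] :: [A [B var]]] & [S [A [B var] :: [A [B var]]] & [S [A [B var]]]]]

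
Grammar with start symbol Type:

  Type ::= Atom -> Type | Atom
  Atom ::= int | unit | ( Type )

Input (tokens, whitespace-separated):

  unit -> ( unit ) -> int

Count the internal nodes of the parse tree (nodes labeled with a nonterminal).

[Type [Atom unit] -> [Type [Atom ( [Type [Atom unit]] )] -> [Type [Atom int]]]]

8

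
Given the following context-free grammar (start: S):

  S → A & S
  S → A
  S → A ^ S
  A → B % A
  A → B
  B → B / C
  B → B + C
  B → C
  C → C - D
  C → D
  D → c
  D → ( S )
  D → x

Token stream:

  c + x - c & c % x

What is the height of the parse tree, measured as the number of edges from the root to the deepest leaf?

[S [A [B [B [C [D c]]] + [C [C [D x]] - [D c]]]] & [S [A [B [C [D c]]] % [A [B [C [D x]]]]]]]

7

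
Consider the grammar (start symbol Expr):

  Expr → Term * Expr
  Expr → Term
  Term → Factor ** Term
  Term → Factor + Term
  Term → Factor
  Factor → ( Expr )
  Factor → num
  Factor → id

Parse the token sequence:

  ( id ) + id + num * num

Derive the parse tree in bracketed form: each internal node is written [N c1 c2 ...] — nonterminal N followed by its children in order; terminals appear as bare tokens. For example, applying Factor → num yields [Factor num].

[Expr [Term [Factor ( [Expr [Term [Factor id]]] )] + [Term [Factor id] + [Term [Factor num]]]] * [Expr [Term [Factor num]]]]

Expr
Term * Expr
Factor + Term * Expr
( Expr ) + Term * Expr
( Term ) + Term * Expr
( Factor ) + Term * Expr
( id ) + Term * Expr
( id ) + Factor + Term * Expr
( id ) + id + Term * Expr
( id ) + id + Factor * Expr
( id ) + id + num * Expr
( id ) + id + num * Term
( id ) + id + num * Factor
( id ) + id + num * num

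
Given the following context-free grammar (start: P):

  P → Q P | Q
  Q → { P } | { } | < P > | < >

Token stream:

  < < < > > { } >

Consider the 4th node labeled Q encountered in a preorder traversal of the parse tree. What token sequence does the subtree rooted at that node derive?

[P [Q < [P [Q < [P [Q < >]] >] [P [Q { }]]] >]]

{ }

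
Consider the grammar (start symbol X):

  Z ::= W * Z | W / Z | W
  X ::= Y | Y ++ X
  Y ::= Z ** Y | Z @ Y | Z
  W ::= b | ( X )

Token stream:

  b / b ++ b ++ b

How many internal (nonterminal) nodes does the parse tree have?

14

[X [Y [Z [W b] / [Z [W b]]]] ++ [X [Y [Z [W b]]] ++ [X [Y [Z [W b]]]]]]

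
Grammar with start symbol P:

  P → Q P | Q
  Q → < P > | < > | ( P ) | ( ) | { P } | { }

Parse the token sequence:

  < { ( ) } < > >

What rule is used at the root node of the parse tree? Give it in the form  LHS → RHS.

P → Q

[P [Q < [P [Q { [P [Q ( )]] }] [P [Q < >]]] >]]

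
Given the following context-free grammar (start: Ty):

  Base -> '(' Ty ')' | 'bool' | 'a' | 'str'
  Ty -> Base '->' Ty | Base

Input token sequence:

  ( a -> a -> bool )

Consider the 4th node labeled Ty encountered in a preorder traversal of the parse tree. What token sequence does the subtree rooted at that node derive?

[Ty [Base ( [Ty [Base a] -> [Ty [Base a] -> [Ty [Base bool]]]] )]]

bool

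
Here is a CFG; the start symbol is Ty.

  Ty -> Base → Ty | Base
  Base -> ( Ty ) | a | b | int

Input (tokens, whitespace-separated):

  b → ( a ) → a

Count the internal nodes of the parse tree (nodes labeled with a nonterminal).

8

[Ty [Base b] → [Ty [Base ( [Ty [Base a]] )] → [Ty [Base a]]]]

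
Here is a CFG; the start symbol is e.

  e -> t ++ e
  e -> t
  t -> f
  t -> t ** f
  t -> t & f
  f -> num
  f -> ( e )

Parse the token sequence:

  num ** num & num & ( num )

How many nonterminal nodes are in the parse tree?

[e [t [t [t [t [f num]] ** [f num]] & [f num]] & [f ( [e [t [f num]]] )]]]

12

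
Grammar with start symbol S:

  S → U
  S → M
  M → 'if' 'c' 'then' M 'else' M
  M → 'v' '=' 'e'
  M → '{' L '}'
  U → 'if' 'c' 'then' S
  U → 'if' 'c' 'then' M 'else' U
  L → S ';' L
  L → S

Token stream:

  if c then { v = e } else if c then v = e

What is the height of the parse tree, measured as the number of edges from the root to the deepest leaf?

[S [U if c then [M { [L [S [M v = e]]] }] else [U if c then [S [M v = e]]]]]

6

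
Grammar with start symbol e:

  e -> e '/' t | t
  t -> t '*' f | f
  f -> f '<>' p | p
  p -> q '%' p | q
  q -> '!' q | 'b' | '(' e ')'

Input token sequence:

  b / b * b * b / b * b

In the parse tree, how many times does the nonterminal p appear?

6

[e [e [e [t [f [p [q b]]]]] / [t [t [t [f [p [q b]]]] * [f [p [q b]]]] * [f [p [q b]]]]] / [t [t [f [p [q b]]]] * [f [p [q b]]]]]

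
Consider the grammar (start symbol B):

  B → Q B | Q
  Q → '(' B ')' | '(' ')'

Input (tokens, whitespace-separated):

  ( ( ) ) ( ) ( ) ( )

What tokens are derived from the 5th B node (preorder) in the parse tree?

( )

[B [Q ( [B [Q ( )]] )] [B [Q ( )] [B [Q ( )] [B [Q ( )]]]]]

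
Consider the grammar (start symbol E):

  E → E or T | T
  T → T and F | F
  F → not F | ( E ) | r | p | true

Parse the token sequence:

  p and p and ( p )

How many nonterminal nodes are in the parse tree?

[E [T [T [T [F p]] and [F p]] and [F ( [E [T [F p]]] )]]]

10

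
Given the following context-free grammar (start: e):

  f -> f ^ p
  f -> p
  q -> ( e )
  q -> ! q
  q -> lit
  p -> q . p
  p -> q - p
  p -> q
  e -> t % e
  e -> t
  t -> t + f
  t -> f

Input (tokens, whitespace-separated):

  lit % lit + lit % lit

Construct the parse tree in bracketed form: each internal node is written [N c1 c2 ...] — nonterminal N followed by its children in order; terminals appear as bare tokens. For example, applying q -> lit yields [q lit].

e
t % e
f % e
p % e
q % e
lit % e
lit % t % e
lit % t + f % e
lit % f + f % e
lit % p + f % e
lit % q + f % e
lit % lit + f % e
lit % lit + p % e
lit % lit + q % e
lit % lit + lit % e
lit % lit + lit % t
lit % lit + lit % f
lit % lit + lit % p
lit % lit + lit % q
lit % lit + lit % lit

[e [t [f [p [q lit]]]] % [e [t [t [f [p [q lit]]]] + [f [p [q lit]]]] % [e [t [f [p [q lit]]]]]]]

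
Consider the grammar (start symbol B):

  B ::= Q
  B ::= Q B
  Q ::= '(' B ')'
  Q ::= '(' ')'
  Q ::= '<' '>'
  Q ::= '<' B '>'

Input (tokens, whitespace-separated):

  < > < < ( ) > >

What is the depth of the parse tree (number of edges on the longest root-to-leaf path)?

[B [Q < >] [B [Q < [B [Q < [B [Q ( )]] >]] >]]]

7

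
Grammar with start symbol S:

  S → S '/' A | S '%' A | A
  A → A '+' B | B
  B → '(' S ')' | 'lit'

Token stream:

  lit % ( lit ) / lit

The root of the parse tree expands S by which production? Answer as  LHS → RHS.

S → S '/' A

[S [S [S [A [B lit]]] % [A [B ( [S [A [B lit]]] )]]] / [A [B lit]]]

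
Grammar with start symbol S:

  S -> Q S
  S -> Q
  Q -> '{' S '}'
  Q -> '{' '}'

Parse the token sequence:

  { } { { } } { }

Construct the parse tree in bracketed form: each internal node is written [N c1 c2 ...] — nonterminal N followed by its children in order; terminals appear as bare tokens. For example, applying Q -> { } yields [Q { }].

S
Q S
{ } S
{ } Q S
{ } { S } S
{ } { Q } S
{ } { { } } S
{ } { { } } Q
{ } { { } } { }

[S [Q { }] [S [Q { [S [Q { }]] }] [S [Q { }]]]]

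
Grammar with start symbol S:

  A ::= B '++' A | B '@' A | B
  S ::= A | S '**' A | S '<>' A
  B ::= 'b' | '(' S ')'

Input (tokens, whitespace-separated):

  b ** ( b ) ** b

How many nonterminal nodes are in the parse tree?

12

[S [S [S [A [B b]]] ** [A [B ( [S [A [B b]]] )]]] ** [A [B b]]]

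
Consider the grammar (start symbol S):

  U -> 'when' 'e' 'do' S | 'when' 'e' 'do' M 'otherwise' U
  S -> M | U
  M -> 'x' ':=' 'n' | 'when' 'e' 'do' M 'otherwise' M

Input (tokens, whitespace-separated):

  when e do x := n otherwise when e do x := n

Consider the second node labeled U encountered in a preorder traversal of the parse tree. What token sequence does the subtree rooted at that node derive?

[S [U when e do [M x := n] otherwise [U when e do [S [M x := n]]]]]

when e do x := n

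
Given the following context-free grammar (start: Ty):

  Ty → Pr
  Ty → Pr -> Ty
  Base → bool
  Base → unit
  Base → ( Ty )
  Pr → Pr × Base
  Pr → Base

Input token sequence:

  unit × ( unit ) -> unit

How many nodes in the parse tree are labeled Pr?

4

[Ty [Pr [Pr [Base unit]] × [Base ( [Ty [Pr [Base unit]]] )]] -> [Ty [Pr [Base unit]]]]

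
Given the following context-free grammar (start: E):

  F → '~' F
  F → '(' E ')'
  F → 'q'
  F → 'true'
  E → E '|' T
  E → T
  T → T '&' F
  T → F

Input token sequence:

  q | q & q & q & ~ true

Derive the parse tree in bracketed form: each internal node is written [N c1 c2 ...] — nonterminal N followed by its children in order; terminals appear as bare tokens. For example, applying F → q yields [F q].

[E [E [T [F q]]] | [T [T [T [T [F q]] & [F q]] & [F q]] & [F ~ [F true]]]]

E
E | T
T | T
F | T
q | T
q | T & F
q | T & F & F
q | T & F & F & F
q | F & F & F & F
q | q & F & F & F
q | q & q & F & F
q | q & q & q & F
q | q & q & q & ~ F
q | q & q & q & ~ true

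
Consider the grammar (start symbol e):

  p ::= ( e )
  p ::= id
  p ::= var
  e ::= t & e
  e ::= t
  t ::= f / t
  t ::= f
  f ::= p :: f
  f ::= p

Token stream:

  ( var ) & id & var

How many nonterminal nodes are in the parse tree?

16

[e [t [f [p ( [e [t [f [p var]]]] )]]] & [e [t [f [p id]]] & [e [t [f [p var]]]]]]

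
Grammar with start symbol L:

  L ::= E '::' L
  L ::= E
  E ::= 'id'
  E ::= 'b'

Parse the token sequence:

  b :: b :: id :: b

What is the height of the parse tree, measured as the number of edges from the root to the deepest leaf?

5

[L [E b] :: [L [E b] :: [L [E id] :: [L [E b]]]]]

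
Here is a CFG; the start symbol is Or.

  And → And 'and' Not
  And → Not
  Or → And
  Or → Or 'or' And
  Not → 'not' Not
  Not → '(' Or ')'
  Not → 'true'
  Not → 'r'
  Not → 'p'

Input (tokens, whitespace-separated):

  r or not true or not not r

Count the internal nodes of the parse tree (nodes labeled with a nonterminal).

[Or [Or [Or [And [Not r]]] or [And [Not not [Not true]]]] or [And [Not not [Not not [Not r]]]]]

12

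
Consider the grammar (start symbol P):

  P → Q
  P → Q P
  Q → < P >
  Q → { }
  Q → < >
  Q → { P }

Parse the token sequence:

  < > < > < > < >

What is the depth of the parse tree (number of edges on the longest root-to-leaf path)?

[P [Q < >] [P [Q < >] [P [Q < >] [P [Q < >]]]]]

5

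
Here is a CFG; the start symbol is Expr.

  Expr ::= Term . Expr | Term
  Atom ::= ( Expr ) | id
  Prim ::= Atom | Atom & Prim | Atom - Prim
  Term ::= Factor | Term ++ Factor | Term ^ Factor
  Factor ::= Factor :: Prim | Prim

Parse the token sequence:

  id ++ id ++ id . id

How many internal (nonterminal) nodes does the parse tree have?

18

[Expr [Term [Term [Term [Factor [Prim [Atom id]]]] ++ [Factor [Prim [Atom id]]]] ++ [Factor [Prim [Atom id]]]] . [Expr [Term [Factor [Prim [Atom id]]]]]]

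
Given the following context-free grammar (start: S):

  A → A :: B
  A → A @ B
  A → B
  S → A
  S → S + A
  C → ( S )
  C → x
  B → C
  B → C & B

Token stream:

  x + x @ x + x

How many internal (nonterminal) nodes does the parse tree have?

15

[S [S [S [A [B [C x]]]] + [A [A [B [C x]]] @ [B [C x]]]] + [A [B [C x]]]]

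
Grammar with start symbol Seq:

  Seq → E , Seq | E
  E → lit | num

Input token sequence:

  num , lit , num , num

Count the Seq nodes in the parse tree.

[Seq [E num] , [Seq [E lit] , [Seq [E num] , [Seq [E num]]]]]

4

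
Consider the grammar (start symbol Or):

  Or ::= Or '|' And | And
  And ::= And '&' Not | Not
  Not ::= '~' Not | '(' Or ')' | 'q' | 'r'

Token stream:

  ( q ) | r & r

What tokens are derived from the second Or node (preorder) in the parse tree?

( q )

[Or [Or [And [Not ( [Or [And [Not q]]] )]]] | [And [And [Not r]] & [Not r]]]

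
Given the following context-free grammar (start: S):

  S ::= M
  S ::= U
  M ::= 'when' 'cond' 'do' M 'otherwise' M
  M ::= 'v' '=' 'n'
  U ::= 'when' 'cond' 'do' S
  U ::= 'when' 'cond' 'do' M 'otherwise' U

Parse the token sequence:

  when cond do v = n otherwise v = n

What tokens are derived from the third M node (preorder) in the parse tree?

v = n

[S [M when cond do [M v = n] otherwise [M v = n]]]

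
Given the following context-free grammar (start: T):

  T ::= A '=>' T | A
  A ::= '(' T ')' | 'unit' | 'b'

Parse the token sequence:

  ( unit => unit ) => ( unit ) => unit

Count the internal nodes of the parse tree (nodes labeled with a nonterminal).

12

[T [A ( [T [A unit] => [T [A unit]]] )] => [T [A ( [T [A unit]] )] => [T [A unit]]]]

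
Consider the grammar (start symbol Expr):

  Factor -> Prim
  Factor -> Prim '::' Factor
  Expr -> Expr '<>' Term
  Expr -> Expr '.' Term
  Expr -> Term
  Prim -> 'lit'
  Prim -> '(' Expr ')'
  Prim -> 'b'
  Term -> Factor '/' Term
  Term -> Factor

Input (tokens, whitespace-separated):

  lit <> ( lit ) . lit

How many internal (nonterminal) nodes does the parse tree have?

16

[Expr [Expr [Expr [Term [Factor [Prim lit]]]] <> [Term [Factor [Prim ( [Expr [Term [Factor [Prim lit]]]] )]]]] . [Term [Factor [Prim lit]]]]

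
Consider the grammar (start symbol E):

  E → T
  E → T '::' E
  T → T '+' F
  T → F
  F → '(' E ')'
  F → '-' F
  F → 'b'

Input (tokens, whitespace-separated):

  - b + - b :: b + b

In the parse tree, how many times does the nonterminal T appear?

4

[E [T [T [F - [F b]]] + [F - [F b]]] :: [E [T [T [F b]] + [F b]]]]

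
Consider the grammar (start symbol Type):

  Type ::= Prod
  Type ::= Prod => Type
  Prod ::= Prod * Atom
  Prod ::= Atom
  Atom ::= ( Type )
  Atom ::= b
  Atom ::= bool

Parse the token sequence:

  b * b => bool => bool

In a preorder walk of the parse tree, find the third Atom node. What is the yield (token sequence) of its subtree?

bool

[Type [Prod [Prod [Atom b]] * [Atom b]] => [Type [Prod [Atom bool]] => [Type [Prod [Atom bool]]]]]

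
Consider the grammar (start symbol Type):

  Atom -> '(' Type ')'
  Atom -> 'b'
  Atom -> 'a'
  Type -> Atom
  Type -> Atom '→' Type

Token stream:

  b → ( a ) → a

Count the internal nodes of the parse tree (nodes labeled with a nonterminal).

8

[Type [Atom b] → [Type [Atom ( [Type [Atom a]] )] → [Type [Atom a]]]]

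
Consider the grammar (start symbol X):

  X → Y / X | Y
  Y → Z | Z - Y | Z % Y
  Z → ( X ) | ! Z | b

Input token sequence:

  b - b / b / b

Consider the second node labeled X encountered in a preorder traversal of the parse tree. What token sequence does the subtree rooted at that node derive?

b / b

[X [Y [Z b] - [Y [Z b]]] / [X [Y [Z b]] / [X [Y [Z b]]]]]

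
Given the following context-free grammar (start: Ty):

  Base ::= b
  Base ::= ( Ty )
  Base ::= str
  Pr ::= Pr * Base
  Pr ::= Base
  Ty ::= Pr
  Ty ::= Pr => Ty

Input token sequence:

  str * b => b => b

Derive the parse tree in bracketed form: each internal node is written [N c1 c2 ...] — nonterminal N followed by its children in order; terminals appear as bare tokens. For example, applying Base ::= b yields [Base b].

[Ty [Pr [Pr [Base str]] * [Base b]] => [Ty [Pr [Base b]] => [Ty [Pr [Base b]]]]]

Ty
Pr => Ty
Pr * Base => Ty
Base * Base => Ty
str * Base => Ty
str * b => Ty
str * b => Pr => Ty
str * b => Base => Ty
str * b => b => Ty
str * b => b => Pr
str * b => b => Base
str * b => b => b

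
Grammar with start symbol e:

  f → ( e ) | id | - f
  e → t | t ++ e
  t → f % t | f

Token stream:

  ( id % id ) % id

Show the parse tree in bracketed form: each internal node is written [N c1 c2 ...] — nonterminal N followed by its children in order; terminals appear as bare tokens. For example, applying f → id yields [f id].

e
t
f % t
( e ) % t
( t ) % t
( f % t ) % t
( id % t ) % t
( id % f ) % t
( id % id ) % t
( id % id ) % f
( id % id ) % id

[e [t [f ( [e [t [f id] % [t [f id]]]] )] % [t [f id]]]]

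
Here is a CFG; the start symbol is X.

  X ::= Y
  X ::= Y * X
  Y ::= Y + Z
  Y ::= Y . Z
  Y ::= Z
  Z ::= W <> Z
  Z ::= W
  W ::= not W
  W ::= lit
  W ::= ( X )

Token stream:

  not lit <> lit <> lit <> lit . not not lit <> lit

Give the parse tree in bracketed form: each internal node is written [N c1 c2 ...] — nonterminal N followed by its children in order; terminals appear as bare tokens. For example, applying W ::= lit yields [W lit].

[X [Y [Y [Z [W not [W lit]] <> [Z [W lit] <> [Z [W lit] <> [Z [W lit]]]]]] . [Z [W not [W not [W lit]]] <> [Z [W lit]]]]]

X
Y
Y . Z
Z . Z
W <> Z . Z
not W <> Z . Z
not lit <> Z . Z
not lit <> W <> Z . Z
not lit <> lit <> Z . Z
not lit <> lit <> W <> Z . Z
not lit <> lit <> lit <> Z . Z
not lit <> lit <> lit <> W . Z
not lit <> lit <> lit <> lit . Z
not lit <> lit <> lit <> lit . W <> Z
not lit <> lit <> lit <> lit . not W <> Z
not lit <> lit <> lit <> lit . not not W <> Z
not lit <> lit <> lit <> lit . not not lit <> Z
not lit <> lit <> lit <> lit . not not lit <> W
not lit <> lit <> lit <> lit . not not lit <> lit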